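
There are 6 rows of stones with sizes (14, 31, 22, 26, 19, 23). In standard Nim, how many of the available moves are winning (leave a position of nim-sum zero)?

5

Nim-sum: 14 ⊕ 31 ⊕ 22 ⊕ 26 ⊕ 19 ⊕ 23 = 25.
The overall nim-sum is X = 25. A row of size p has a winning move iff p XOR X < p (reduce it to p XOR X).
  14: 14 XOR 25 = 23 ≥ 14 — no move.
  31: 31 XOR 25 = 6 < 31 — winning move (to 6).
  22: 22 XOR 25 = 15 < 22 — winning move (to 15).
  26: 26 XOR 25 = 3 < 26 — winning move (to 3).
  19: 19 XOR 25 = 10 < 19 — winning move (to 10).
  23: 23 XOR 25 = 14 < 23 — winning move (to 14).
That gives 5 winning moves.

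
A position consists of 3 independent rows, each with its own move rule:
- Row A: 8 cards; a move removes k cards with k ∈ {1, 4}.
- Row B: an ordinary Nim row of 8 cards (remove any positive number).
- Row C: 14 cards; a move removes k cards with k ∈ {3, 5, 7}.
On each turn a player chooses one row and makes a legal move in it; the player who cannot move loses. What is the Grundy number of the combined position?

8

For row A, compute g(0), g(1), … with moves {1, 4}:
k:     0  1  2  3  4  5  6  7  8
g(k):  0  1  0  1  2  0  1  0  1
So g(8) = 1.
Row B is a plain Nim row of size 8, so its Grundy value is 8.
Grundy values for row C (subtraction set {3, 5, 7}):
g(0) = mex{} = 0
g(1) = mex{} = 0
g(2) = mex{} = 0
g(3) = mex{0} = 1
g(4) = mex{0} = 1
g(5) = mex{0} = 1
g(6) = mex{0,1} = 2
g(7) = mex{0,1} = 2
g(8) = mex{0,1} = 2
g(9) = mex{0,1,2} = 3
g(10) = mex{1,2} = 0
g(11) = mex{1,2} = 0
g(12) = mex{1,2,3} = 0
g(13) = mex{0,2} = 1
g(14) = mex{0,2,3} = 1
So g(14) = 1.
The value of a disjunctive sum is the nim-sum of the parts.
Combined value = 1 XOR 8 XOR 1 = 8.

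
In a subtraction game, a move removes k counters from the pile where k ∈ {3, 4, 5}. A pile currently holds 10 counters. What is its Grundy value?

0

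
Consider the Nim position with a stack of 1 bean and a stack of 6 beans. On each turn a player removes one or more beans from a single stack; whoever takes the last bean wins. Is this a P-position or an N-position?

N-position

Nim-sum: 1 ⊕ 6 = 7.
The nim-sum is 7 ≠ 0, so this is an N-position: the player to move can win.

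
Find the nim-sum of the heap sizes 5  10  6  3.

10

Bitwise XOR of the heap sizes:
  0101  (5)
  1010  (10)
  0110  (6)
  0011  (3)
  ----
  1010  (10)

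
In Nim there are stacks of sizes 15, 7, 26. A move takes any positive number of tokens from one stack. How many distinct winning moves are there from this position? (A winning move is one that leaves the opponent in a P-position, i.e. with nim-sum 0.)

1

Write each in binary and XOR column by column:
  01111  (15)
  00111  (7)
  11010  (26)
  -----
  10010  (18)
The overall nim-sum is X = 18. A stack of size p has a winning move iff p XOR X < p (reduce it to p XOR X).
  15: 15 XOR 18 = 29 ≥ 15 — no move.
  7: 7 XOR 18 = 21 ≥ 7 — no move.
  26: 26 XOR 18 = 8 < 26 — winning move (to 8).
That gives 1 winning move.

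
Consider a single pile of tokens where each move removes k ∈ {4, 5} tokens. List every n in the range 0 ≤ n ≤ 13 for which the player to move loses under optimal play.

0, 1, 2, 3, 9, 10, 11, 12

Build the Grundy sequence with g(k) = mex{g(k−s) : s ∈ {4, 5}, s ≤ k}:
k:     0  1  2  3  4  5  6  7  8  9 10 11 12 13
g(k):  0  0  0  0  1  1  1  1  2  0  0  0  0  1
The P-positions (g = 0) in 0..13 are 0, 1, 2, 3, 9, 10, 11, 12.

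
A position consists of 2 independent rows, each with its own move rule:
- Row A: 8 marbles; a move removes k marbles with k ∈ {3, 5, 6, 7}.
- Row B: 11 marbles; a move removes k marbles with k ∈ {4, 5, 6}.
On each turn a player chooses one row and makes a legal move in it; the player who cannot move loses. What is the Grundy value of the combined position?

2

Build the Grundy sequence for row A with g(k) = mex{g(k−s) : s ∈ {3, 5, 6, 7}, s ≤ k}:
k:     0  1  2  3  4  5  6  7  8
g(k):  0  0  0  1  1  1  2  2  2
So g(8) = 2.
Build the Grundy sequence for row B with g(k) = mex{g(k−s) : s ∈ {4, 5, 6}, s ≤ k}:
g(0) = mex{} = 0
g(1) = mex{} = 0
g(2) = mex{} = 0
g(3) = mex{} = 0
g(4) = mex{0} = 1
g(5) = mex{0} = 1
g(6) = mex{0} = 1
g(7) = mex{0} = 1
g(8) = mex{0,1} = 2
g(9) = mex{0,1} = 2
g(10) = mex{1} = 0
g(11) = mex{1} = 0
So g(11) = 0.
The value of a disjunctive sum is the nim-sum of the parts.
Combined value = 2 ⊕ 0 = 2.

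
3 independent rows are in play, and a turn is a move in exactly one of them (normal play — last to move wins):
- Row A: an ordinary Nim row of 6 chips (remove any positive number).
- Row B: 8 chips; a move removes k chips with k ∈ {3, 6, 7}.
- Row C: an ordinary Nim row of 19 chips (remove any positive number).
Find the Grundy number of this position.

Row A is a plain Nim row of size 6, so its Grundy value is 6.
Grundy values for row B (subtraction set {3, 6, 7}):
k:     0  1  2  3  4  5  6  7  8
g(k):  0  0  0  1  1  1  2  2  2
So g(8) = 2.
Row C is a plain Nim row of size 19, so its Grundy value is 19.
The value of a disjunctive sum is the nim-sum of the parts.
Combined value = 6 XOR 2 XOR 19 = 23.

23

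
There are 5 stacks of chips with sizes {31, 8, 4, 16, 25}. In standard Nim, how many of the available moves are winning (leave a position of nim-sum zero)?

3

In binary:
  11111  (31)
  01000  (8)
  00100  (4)
  10000  (16)
  11001  (25)
  -----
  11010  (26)
The overall nim-sum is X = 26. A stack of size p has a winning move iff p XOR X < p (reduce it to p XOR X).
  31: 31 XOR 26 = 5 < 31 — winning move (to 5).
  8: 8 XOR 26 = 18 ≥ 8 — no move.
  4: 4 XOR 26 = 30 ≥ 4 — no move.
  16: 16 XOR 26 = 10 < 16 — winning move (to 10).
  25: 25 XOR 26 = 3 < 25 — winning move (to 3).
That gives 3 winning moves.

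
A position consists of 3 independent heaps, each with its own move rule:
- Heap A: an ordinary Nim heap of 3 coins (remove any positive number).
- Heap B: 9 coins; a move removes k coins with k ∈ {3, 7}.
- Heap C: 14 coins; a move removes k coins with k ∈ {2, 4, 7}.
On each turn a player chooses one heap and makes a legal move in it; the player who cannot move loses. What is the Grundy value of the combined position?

3

Heap A is a plain Nim heap of size 3, so its Grundy value is 3.
Grundy values for heap B (subtraction set {3, 7}):
g(0) = mex{} = 0
g(1) = mex{} = 0
g(2) = mex{} = 0
g(3) = mex{0} = 1
g(4) = mex{0} = 1
g(5) = mex{0} = 1
g(6) = mex{1} = 0
g(7) = mex{0,1} = 2
g(8) = mex{0,1} = 2
g(9) = mex{0} = 1
So g(9) = 1.
Build the Grundy sequence for heap C with g(k) = mex{g(k−s) : s ∈ {2, 4, 7}, s ≤ k}:
g(0) = mex{} = 0
g(1) = mex{} = 0
g(2) = mex{0} = 1
g(3) = mex{0} = 1
g(4) = mex{0,1} = 2
g(5) = mex{0,1} = 2
g(6) = mex{1,2} = 0
g(7) = mex{0,1,2} = 3
g(8) = mex{0,2} = 1
g(9) = mex{1,2,3} = 0
g(10) = mex{0,1} = 2
g(11) = mex{0,2,3} = 1
g(12) = mex{1,2} = 0
g(13) = mex{0,1} = 2
g(14) = mex{0,2,3} = 1
So g(14) = 1.
The value of a disjunctive sum is the nim-sum of the parts.
Combined value = 3 ⊕ 1 ⊕ 1 = 3.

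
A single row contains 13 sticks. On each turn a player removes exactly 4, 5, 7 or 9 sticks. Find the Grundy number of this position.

0

Build the Grundy sequence with g(k) = mex{g(k−s) : s ∈ {4, 5, 7, 9}, s ≤ k}:
k:     0  1  2  3  4  5  6  7  8  9 10 11 12 13
g(k):  0  0  0  0  1  1  1  1  2  2  2  2  3  0
So g(13) = 0.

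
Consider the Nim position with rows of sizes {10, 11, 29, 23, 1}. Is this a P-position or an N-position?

N-position

Bitwise XOR of the heap sizes:
  01010  (10)
  01011  (11)
  11101  (29)
  10111  (23)
  00001  (1)
  -----
  01010  (10)
The nim-sum is 10 ≠ 0, so this is an N-position: the player to move can win.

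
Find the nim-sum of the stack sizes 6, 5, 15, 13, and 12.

13

Nim-sum: 6 XOR 5 XOR 15 XOR 13 XOR 12 = 13.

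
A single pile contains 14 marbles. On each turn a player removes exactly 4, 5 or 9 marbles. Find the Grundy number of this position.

Grundy values for subtraction set {4, 5, 9}:
g(0) = mex{} = 0
g(1) = mex{} = 0
g(2) = mex{} = 0
g(3) = mex{} = 0
g(4) = mex{0} = 1
g(5) = mex{0} = 1
g(6) = mex{0} = 1
g(7) = mex{0} = 1
g(8) = mex{0,1} = 2
g(9) = mex{0,1} = 2
g(10) = mex{0,1} = 2
g(11) = mex{0,1} = 2
g(12) = mex{0,1,2} = 3
g(13) = mex{1,2} = 0
g(14) = mex{1,2} = 0
So g(14) = 0.

0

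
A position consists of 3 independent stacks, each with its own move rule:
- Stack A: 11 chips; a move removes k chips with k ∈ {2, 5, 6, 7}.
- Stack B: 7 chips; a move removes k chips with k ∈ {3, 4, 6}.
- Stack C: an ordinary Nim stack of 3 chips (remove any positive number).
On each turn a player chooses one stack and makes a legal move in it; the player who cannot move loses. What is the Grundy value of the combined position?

2

Build the Grundy sequence for stack A with g(k) = mex{g(k−s) : s ∈ {2, 5, 6, 7}, s ≤ k}:
g(0) = mex{} = 0
g(1) = mex{} = 0
g(2) = mex{0} = 1
g(3) = mex{0} = 1
g(4) = mex{1} = 0
g(5) = mex{0,1} = 2
g(6) = mex{0} = 1
g(7) = mex{0,1,2} = 3
g(8) = mex{0,1} = 2
g(9) = mex{0,1,3} = 2
g(10) = mex{0,1,2} = 3
g(11) = mex{0,1,2} = 3
So g(11) = 3.
For stack B, compute g(0), g(1), … with moves {3, 4, 6}:
g(0) = mex{} = 0
g(1) = mex{} = 0
g(2) = mex{} = 0
g(3) = mex{0} = 1
g(4) = mex{0} = 1
g(5) = mex{0} = 1
g(6) = mex{0,1} = 2
g(7) = mex{0,1} = 2
So g(7) = 2.
Stack C is a plain Nim stack of size 3, so its Grundy value is 3.
By the Sprague-Grundy theorem, the Grundy value of a sum of independent games is the XOR of the component values.
Combined value = 3 XOR 2 XOR 3 = 2.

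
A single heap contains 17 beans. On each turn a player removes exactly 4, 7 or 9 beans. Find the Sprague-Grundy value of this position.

Build the Grundy sequence with g(k) = mex{g(k−s) : s ∈ {4, 7, 9}, s ≤ k}:
k:     0  1  2  3  4  5  6  7  8  9 10 11 12 13 14 15 16 17
g(k):  0  0  0  0  1  1  1  1  2  2  2  2  3  0  0  0  0  1
So g(17) = 1.

1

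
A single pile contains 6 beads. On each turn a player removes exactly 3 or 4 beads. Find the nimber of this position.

2

Grundy values for subtraction set {3, 4}:
g(0) = mex{} = 0
g(1) = mex{} = 0
g(2) = mex{} = 0
g(3) = mex{0} = 1
g(4) = mex{0} = 1
g(5) = mex{0} = 1
g(6) = mex{0,1} = 2
So g(6) = 2.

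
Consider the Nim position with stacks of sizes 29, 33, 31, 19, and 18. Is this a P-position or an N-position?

N-position

Nim-sum: 29 ^ 33 ^ 31 ^ 19 ^ 18 = 34.
The nim-sum is 34 ≠ 0, so this is an N-position: the player to move can win.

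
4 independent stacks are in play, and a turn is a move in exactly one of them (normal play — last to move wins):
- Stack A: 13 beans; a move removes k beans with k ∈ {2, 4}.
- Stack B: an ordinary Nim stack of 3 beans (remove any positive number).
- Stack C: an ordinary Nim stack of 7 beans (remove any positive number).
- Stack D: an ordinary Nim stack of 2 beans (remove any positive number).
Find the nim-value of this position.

6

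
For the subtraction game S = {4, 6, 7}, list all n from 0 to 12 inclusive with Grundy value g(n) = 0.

0, 1, 2, 3, 11, 12

Grundy values for subtraction set {4, 6, 7}:
k:     0  1  2  3  4  5  6  7  8  9 10 11 12
g(k):  0  0  0  0  1  1  1  1  2  2  2  0  0
The P-positions (g = 0) in 0..12 are 0, 1, 2, 3, 11, 12.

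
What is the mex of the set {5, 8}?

0 is not in the set, so the mex is 0.

0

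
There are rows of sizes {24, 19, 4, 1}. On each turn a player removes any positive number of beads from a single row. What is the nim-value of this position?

Compute the nim-sum pairwise:
24 XOR 19 = 11
11 XOR 4 = 15
15 XOR 1 = 14

14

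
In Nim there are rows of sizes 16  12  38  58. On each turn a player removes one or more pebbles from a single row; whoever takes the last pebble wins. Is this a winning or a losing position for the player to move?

Losing position

Write each in binary and XOR column by column:
  010000  (16)
  001100  (12)
  100110  (38)
  111010  (58)
  ------
  000000  (0)
The nim-sum is 0, so this is a P-position: the player to move is in a losing position under optimal play.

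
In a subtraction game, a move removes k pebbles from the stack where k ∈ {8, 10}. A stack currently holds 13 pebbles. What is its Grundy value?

Grundy values for subtraction set {8, 10}:
g(0) = mex{} = 0
g(1) = mex{} = 0
g(2) = mex{} = 0
g(3) = mex{} = 0
g(4) = mex{} = 0
g(5) = mex{} = 0
g(6) = mex{} = 0
g(7) = mex{} = 0
g(8) = mex{0} = 1
g(9) = mex{0} = 1
g(10) = mex{0} = 1
g(11) = mex{0} = 1
g(12) = mex{0} = 1
g(13) = mex{0} = 1
So g(13) = 1.

1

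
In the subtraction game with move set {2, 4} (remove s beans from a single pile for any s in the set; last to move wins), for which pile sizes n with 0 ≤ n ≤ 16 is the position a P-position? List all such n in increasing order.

Build the Grundy sequence with g(k) = mex{g(k−s) : s ∈ {2, 4}, s ≤ k}:
k:     0  1  2  3  4  5  6  7  8  9 10 11 12 13 14 15 16
g(k):  0  0  1  1  2  2  0  0  1  1  2  2  0  0  1  1  2
The P-positions (g = 0) in 0..16 are 0, 1, 6, 7, 12, 13.

0, 1, 6, 7, 12, 13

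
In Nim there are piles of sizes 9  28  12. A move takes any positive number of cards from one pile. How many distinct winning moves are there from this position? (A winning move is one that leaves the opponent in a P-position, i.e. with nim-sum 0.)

Compute the nim-sum pairwise:
9 ⊕ 28 = 21
21 ⊕ 12 = 25
The overall nim-sum is X = 25. A pile of size p has a winning move iff p XOR X < p (reduce it to p XOR X).
  9: 9 XOR 25 = 16 ≥ 9 — no move.
  28: 28 XOR 25 = 5 < 28 — winning move (to 5).
  12: 12 XOR 25 = 21 ≥ 12 — no move.
That gives 1 winning move.

1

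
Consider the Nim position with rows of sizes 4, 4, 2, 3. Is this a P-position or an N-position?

Bitwise XOR of the heap sizes:
  100  (4)
  100  (4)
  010  (2)
  011  (3)
  ---
  001  (1)
The nim-sum is 1 ≠ 0, so this is an N-position: the player to move can win.

N-position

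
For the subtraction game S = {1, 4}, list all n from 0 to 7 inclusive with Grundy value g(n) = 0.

0, 2, 5, 7

Build the Grundy sequence with g(k) = mex{g(k−s) : s ∈ {1, 4}, s ≤ k}:
k:     0  1  2  3  4  5  6  7
g(k):  0  1  0  1  2  0  1  0
The P-positions (g = 0) in 0..7 are 0, 2, 5, 7.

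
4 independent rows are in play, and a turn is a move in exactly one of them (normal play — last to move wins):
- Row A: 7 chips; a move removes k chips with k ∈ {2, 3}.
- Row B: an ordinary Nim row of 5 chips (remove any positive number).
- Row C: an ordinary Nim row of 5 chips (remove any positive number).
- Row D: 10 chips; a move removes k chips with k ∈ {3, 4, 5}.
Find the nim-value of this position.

Build the Grundy sequence for row A with g(k) = mex{g(k−s) : s ∈ {2, 3}, s ≤ k}:
k:     0  1  2  3  4  5  6  7
g(k):  0  0  1  1  2  0  0  1
So g(7) = 1.
Row B is a plain Nim row of size 5, so its Grundy value is 5.
Row C is a plain Nim row of size 5, so its Grundy value is 5.
Grundy values for row D (subtraction set {3, 4, 5}):
k:     0  1  2  3  4  5  6  7  8  9 10
g(k):  0  0  0  1  1  1  2  2  0  0  0
So g(10) = 0.
By the Sprague-Grundy theorem, the Grundy value of a sum of independent games is the XOR of the component values.
Combined value = 1 XOR 5 XOR 5 XOR 0 = 1.

1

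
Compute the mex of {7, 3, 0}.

1

0 is in the set but 1 is not, so the mex is 1.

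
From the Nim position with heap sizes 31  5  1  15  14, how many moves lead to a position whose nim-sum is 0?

Compute the nim-sum pairwise:
31 ⊕ 5 = 26
26 ⊕ 1 = 27
27 ⊕ 15 = 20
20 ⊕ 14 = 26
The overall nim-sum is X = 26. A heap of size p has a winning move iff p XOR X < p (reduce it to p XOR X).
  31: 31 XOR 26 = 5 < 31 — winning move (to 5).
  5: 5 XOR 26 = 31 ≥ 5 — no move.
  1: 1 XOR 26 = 27 ≥ 1 — no move.
  15: 15 XOR 26 = 21 ≥ 15 — no move.
  14: 14 XOR 26 = 20 ≥ 14 — no move.
That gives 1 winning move.

1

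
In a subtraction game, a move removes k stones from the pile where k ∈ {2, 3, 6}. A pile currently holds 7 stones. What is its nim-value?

1

Grundy values for subtraction set {2, 3, 6}:
k:     0  1  2  3  4  5  6  7
g(k):  0  0  1  1  2  0  3  1
So g(7) = 1.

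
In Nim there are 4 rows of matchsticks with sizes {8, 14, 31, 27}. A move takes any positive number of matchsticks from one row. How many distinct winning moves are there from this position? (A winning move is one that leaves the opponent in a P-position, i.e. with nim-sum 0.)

3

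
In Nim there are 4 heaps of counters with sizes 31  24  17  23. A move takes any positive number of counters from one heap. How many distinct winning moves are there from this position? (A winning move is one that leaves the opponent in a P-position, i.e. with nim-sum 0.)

3

Compute the nim-sum pairwise:
31 XOR 24 = 7
7 XOR 17 = 22
22 XOR 23 = 1
The overall nim-sum is X = 1. A heap of size p has a winning move iff p XOR X < p (reduce it to p XOR X).
  31: 31 XOR 1 = 30 < 31 — winning move (to 30).
  24: 24 XOR 1 = 25 ≥ 24 — no move.
  17: 17 XOR 1 = 16 < 17 — winning move (to 16).
  23: 23 XOR 1 = 22 < 23 — winning move (to 22).
That gives 3 winning moves.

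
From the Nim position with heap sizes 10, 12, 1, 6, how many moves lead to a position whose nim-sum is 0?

1

Compute the nim-sum pairwise:
10 XOR 12 = 6
6 XOR 1 = 7
7 XOR 6 = 1
The overall nim-sum is X = 1. A heap of size p has a winning move iff p XOR X < p (reduce it to p XOR X).
  10: 10 XOR 1 = 11 ≥ 10 — no move.
  12: 12 XOR 1 = 13 ≥ 12 — no move.
  1: 1 XOR 1 = 0 < 1 — winning move (to 0).
  6: 6 XOR 1 = 7 ≥ 6 — no move.
That gives 1 winning move.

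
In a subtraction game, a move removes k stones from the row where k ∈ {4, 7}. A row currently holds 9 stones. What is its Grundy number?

Grundy values for subtraction set {4, 7}:
g(0) = mex{} = 0
g(1) = mex{} = 0
g(2) = mex{} = 0
g(3) = mex{} = 0
g(4) = mex{0} = 1
g(5) = mex{0} = 1
g(6) = mex{0} = 1
g(7) = mex{0} = 1
g(8) = mex{0,1} = 2
g(9) = mex{0,1} = 2
So g(9) = 2.

2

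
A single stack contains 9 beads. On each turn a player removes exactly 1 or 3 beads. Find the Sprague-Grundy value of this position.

Grundy values for subtraction set {1, 3}:
g(0) = mex{} = 0
g(1) = mex{0} = 1
g(2) = mex{1} = 0
g(3) = mex{0} = 1
g(4) = mex{1} = 0
g(5) = mex{0} = 1
g(6) = mex{1} = 0
g(7) = mex{0} = 1
g(8) = mex{1} = 0
g(9) = mex{0} = 1
So g(9) = 1.

1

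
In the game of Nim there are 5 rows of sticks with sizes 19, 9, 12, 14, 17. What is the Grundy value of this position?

9

Compute the nim-sum pairwise:
19 XOR 9 = 26
26 XOR 12 = 22
22 XOR 14 = 24
24 XOR 17 = 9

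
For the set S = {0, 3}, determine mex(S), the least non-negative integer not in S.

0 is in the set but 1 is not, so the mex is 1.

1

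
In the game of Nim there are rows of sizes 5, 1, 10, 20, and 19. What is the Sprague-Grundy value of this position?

Compute the nim-sum pairwise:
5 XOR 1 = 4
4 XOR 10 = 14
14 XOR 20 = 26
26 XOR 19 = 9

9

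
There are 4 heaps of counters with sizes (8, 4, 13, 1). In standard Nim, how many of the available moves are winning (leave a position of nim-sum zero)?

In binary:
  1000  (8)
  0100  (4)
  1101  (13)
  0001  (1)
  ----
  0000  (0)
The nim-sum is already 0, so every move leaves a nonzero nim-sum — there are no winning moves.

0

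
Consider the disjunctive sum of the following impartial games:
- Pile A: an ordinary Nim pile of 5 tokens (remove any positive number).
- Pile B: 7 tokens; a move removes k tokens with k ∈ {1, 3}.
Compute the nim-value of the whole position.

4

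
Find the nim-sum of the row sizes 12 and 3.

Nim-sum: 12 ⊕ 3 = 15.

15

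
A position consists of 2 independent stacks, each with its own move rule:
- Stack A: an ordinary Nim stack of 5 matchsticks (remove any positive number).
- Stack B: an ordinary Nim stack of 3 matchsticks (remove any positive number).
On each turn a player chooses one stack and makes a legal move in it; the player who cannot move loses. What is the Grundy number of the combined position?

6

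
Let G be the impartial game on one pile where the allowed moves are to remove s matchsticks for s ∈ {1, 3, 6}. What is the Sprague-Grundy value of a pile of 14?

1

Grundy values for subtraction set {1, 3, 6}:
k:     0  1  2  3  4  5  6  7  8  9 10 11 12 13 14
g(k):  0  1  0  1  0  1  2  3  2  0  1  0  1  0  1
So g(14) = 1.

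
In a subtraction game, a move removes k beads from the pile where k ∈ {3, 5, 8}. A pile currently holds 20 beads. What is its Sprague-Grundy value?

Grundy values for subtraction set {3, 5, 8}:
k:     0  1  2  3  4  5  6  7  8  9 10 11 12 13 14 15 16 17 18 19 20
g(k):  0  0  0  1  1  1  2  2  2  3  3  0  0  0  1  1  1  2  2  2  3
So g(20) = 3.

3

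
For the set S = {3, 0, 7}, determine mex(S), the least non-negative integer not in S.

1

0 is in the set but 1 is not, so the mex is 1.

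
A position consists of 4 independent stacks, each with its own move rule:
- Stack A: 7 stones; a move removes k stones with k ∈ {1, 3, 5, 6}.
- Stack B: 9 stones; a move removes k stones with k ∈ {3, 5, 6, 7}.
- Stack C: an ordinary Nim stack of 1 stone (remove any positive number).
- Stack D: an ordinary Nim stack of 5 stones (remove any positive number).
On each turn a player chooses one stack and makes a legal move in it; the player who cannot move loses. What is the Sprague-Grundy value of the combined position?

4

Build the Grundy sequence for stack A with g(k) = mex{g(k−s) : s ∈ {1, 3, 5, 6}, s ≤ k}:
g(0) = mex{} = 0
g(1) = mex{0} = 1
g(2) = mex{1} = 0
g(3) = mex{0} = 1
g(4) = mex{1} = 0
g(5) = mex{0} = 1
g(6) = mex{0,1} = 2
g(7) = mex{0,1,2} = 3
So g(7) = 3.
For stack B, compute g(0), g(1), … with moves {3, 5, 6, 7}:
g(0) = mex{} = 0
g(1) = mex{} = 0
g(2) = mex{} = 0
g(3) = mex{0} = 1
g(4) = mex{0} = 1
g(5) = mex{0} = 1
g(6) = mex{0,1} = 2
g(7) = mex{0,1} = 2
g(8) = mex{0,1} = 2
g(9) = mex{0,1,2} = 3
So g(9) = 3.
Stack C is a plain Nim stack of size 1, so its Grundy value is 1.
Stack D is a plain Nim stack of size 5, so its Grundy value is 5.
The value of a disjunctive sum is the nim-sum of the parts.
Combined value = 3 ⊕ 3 ⊕ 1 ⊕ 5 = 4.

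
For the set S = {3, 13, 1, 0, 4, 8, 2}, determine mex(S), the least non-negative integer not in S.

The values 0, 1, 2, 3, 4 are all present; 5 is the first non-negative integer missing from the set.

5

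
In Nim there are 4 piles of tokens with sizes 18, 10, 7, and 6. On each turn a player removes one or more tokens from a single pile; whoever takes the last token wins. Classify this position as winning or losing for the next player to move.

Bitwise XOR of the heap sizes:
  10010  (18)
  01010  (10)
  00111  (7)
  00110  (6)
  -----
  11001  (25)
The nim-sum is 25 ≠ 0, so this is an N-position: the player to move can win.

Winning position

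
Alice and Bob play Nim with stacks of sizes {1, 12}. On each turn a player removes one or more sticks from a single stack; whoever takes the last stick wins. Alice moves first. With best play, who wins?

Compute the nim-sum pairwise:
1 XOR 12 = 13
The nim-sum is 13 ≠ 0, so this is an N-position: the player to move can win; Alice has a winning move.

Alice wins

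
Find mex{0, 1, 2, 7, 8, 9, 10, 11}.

3

The values 0, 1, 2 are all present; 3 is the first non-negative integer missing from the set.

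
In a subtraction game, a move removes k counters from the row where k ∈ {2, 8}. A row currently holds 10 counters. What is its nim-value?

0

Build the Grundy sequence with g(k) = mex{g(k−s) : s ∈ {2, 8}, s ≤ k}:
k:     0  1  2  3  4  5  6  7  8  9 10
g(k):  0  0  1  1  0  0  1  1  2  2  0
So g(10) = 0.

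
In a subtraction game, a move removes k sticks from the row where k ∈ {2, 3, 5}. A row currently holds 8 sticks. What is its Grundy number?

Compute g(0), g(1), … for moves {2, 3, 5}:
k:     0  1  2  3  4  5  6  7  8
g(k):  0  0  1  1  2  2  3  0  0
So g(8) = 0.

0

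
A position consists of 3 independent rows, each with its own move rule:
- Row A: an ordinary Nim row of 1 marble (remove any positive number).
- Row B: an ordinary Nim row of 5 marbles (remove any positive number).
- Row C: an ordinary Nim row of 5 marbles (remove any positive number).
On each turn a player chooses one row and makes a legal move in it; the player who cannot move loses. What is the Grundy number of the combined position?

1

Row A is a plain Nim row of size 1, so its Grundy value is 1.
Row B is a plain Nim row of size 5, so its Grundy value is 5.
Row C is a plain Nim row of size 5, so its Grundy value is 5.
By the Sprague-Grundy theorem, the Grundy value of a sum of independent games is the XOR of the component values.
Combined value = 1 XOR 5 XOR 5 = 1.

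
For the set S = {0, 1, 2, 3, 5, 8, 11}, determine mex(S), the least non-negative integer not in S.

4

The values 0, 1, 2, 3 are all present; 4 is the first non-negative integer missing from the set.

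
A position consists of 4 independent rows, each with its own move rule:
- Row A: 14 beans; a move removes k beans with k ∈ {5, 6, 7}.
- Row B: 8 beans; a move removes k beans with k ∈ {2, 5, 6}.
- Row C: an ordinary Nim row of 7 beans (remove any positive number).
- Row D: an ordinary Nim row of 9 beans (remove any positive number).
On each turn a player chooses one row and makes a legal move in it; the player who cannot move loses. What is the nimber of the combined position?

14

For row A, compute g(0), g(1), … with moves {5, 6, 7}:
k:     0  1  2  3  4  5  6  7  8  9 10 11 12 13 14
g(k):  0  0  0  0  0  1  1  1  1  1  2  2  0  0  0
So g(14) = 0.
For row B, compute g(0), g(1), … with moves {2, 5, 6}:
g(0) = mex{} = 0
g(1) = mex{} = 0
g(2) = mex{0} = 1
g(3) = mex{0} = 1
g(4) = mex{1} = 0
g(5) = mex{0,1} = 2
g(6) = mex{0} = 1
g(7) = mex{0,1,2} = 3
g(8) = mex{1} = 0
So g(8) = 0.
Row C is a plain Nim row of size 7, so its Grundy value is 7.
Row D is a plain Nim row of size 9, so its Grundy value is 9.
By the Sprague-Grundy theorem, the Grundy value of a sum of independent games is the XOR of the component values.
Combined value = 0 ⊕ 0 ⊕ 7 ⊕ 9 = 14.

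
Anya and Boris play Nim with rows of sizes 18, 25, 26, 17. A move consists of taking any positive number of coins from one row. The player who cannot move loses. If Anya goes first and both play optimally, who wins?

Boris wins

Nim-sum: 18 XOR 25 XOR 26 XOR 17 = 0.
The nim-sum is 0, so this is a P-position: the player to move is in a losing position under optimal play; Anya is about to move from it and so loses — Boris wins.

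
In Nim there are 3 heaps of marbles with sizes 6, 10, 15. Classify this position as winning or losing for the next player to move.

Compute the nim-sum pairwise:
6 ⊕ 10 = 12
12 ⊕ 15 = 3
The nim-sum is 3 ≠ 0, so this is an N-position: the player to move can win.

Winning position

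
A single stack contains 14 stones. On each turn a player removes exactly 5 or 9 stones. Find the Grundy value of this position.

0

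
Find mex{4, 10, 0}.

1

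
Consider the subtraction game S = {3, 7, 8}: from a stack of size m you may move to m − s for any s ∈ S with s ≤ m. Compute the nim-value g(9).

1

Build the Grundy sequence with g(k) = mex{g(k−s) : s ∈ {3, 7, 8}, s ≤ k}:
k:     0  1  2  3  4  5  6  7  8  9
g(k):  0  0  0  1  1  1  0  2  2  1
So g(9) = 1.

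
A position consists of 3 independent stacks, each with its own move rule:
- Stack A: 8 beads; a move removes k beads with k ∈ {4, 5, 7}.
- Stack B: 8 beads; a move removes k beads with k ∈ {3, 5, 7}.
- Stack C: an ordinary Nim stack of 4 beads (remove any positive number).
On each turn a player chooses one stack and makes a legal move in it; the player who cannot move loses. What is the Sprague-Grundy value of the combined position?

4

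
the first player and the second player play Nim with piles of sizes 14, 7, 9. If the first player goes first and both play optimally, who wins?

the second player wins

Nim-sum: 14 XOR 7 XOR 9 = 0.
The nim-sum is 0, so this is a P-position: the player to move is in a losing position under optimal play; the first player is about to move from it and so loses — the second player wins.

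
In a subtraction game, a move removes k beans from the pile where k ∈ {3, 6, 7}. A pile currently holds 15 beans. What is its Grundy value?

Grundy values for subtraction set {3, 6, 7}:
k:     0  1  2  3  4  5  6  7  8  9 10 11 12 13 14 15
g(k):  0  0  0  1  1  1  2  2  2  3  0  0  0  1  1  1
So g(15) = 1.

1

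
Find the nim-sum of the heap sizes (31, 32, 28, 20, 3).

Write each in binary and XOR column by column:
  011111  (31)
  100000  (32)
  011100  (28)
  010100  (20)
  000011  (3)
  ------
  110100  (52)

52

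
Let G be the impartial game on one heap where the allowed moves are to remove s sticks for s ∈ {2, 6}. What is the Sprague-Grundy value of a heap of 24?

Compute g(0), g(1), … for moves {2, 6}:
k:     0  1  2  3  4  5  6  7  8  9 10 11 12 13 14 15 16 17 18 19 20 21 22 23 24
g(k):  0  0  1  1  0  0  1  1  0  0  1  1  0  0  1  1  0  0  1  1  0  0  1  1  0
So g(24) = 0.

0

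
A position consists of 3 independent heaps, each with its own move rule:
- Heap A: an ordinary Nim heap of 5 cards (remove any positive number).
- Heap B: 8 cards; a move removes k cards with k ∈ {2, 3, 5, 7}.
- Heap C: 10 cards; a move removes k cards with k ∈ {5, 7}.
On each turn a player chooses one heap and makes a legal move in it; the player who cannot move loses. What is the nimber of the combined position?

Heap A is a plain Nim heap of size 5, so its Grundy value is 5.
Grundy values for heap B (subtraction set {2, 3, 5, 7}):
k:     0  1  2  3  4  5  6  7  8
g(k):  0  0  1  1  2  2  3  3  4
So g(8) = 4.
Grundy values for heap C (subtraction set {5, 7}):
g(0) = mex{} = 0
g(1) = mex{} = 0
g(2) = mex{} = 0
g(3) = mex{} = 0
g(4) = mex{} = 0
g(5) = mex{0} = 1
g(6) = mex{0} = 1
g(7) = mex{0} = 1
g(8) = mex{0} = 1
g(9) = mex{0} = 1
g(10) = mex{0,1} = 2
So g(10) = 2.
By the Sprague-Grundy theorem, the Grundy value of a sum of independent games is the XOR of the component values.
Combined value = 5 XOR 4 XOR 2 = 3.

3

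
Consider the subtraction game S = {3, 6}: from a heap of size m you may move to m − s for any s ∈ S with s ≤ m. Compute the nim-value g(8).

2

Build the Grundy sequence with g(k) = mex{g(k−s) : s ∈ {3, 6}, s ≤ k}:
g(0) = mex{} = 0
g(1) = mex{} = 0
g(2) = mex{} = 0
g(3) = mex{0} = 1
g(4) = mex{0} = 1
g(5) = mex{0} = 1
g(6) = mex{0,1} = 2
g(7) = mex{0,1} = 2
g(8) = mex{0,1} = 2
So g(8) = 2.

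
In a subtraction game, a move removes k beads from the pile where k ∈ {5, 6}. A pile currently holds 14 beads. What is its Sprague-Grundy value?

0

Grundy values for subtraction set {5, 6}:
k:     0  1  2  3  4  5  6  7  8  9 10 11 12 13 14
g(k):  0  0  0  0  0  1  1  1  1  1  2  0  0  0  0
So g(14) = 0.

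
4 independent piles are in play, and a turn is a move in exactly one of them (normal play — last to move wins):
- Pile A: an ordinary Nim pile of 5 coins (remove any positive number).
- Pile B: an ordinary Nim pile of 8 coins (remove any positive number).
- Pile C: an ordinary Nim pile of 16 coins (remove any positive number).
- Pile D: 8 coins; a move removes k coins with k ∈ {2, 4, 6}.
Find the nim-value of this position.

Pile A is a plain Nim pile of size 5, so its Grundy value is 5.
Pile B is a plain Nim pile of size 8, so its Grundy value is 8.
Pile C is a plain Nim pile of size 16, so its Grundy value is 16.
Grundy values for pile D (subtraction set {2, 4, 6}):
k:     0  1  2  3  4  5  6  7  8
g(k):  0  0  1  1  2  2  3  3  0
So g(8) = 0.
The value of a disjunctive sum is the nim-sum of the parts.
Combined value = 5 ⊕ 8 ⊕ 16 ⊕ 0 = 29.

29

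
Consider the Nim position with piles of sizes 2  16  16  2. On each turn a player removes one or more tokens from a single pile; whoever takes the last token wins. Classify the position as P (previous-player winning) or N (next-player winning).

Bitwise XOR of the heap sizes:
  00010  (2)
  10000  (16)
  10000  (16)
  00010  (2)
  -----
  00000  (0)
The nim-sum is 0, so this is a P-position: the player to move is in a losing position under optimal play.

P-position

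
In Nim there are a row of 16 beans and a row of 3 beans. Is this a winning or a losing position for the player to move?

Winning position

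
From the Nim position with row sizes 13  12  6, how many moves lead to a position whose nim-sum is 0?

Write each in binary and XOR column by column:
  1101  (13)
  1100  (12)
  0110  (6)
  ----
  0111  (7)
The overall nim-sum is X = 7. A row of size p has a winning move iff p XOR X < p (reduce it to p XOR X).
  13: 13 XOR 7 = 10 < 13 — winning move (to 10).
  12: 12 XOR 7 = 11 < 12 — winning move (to 11).
  6: 6 XOR 7 = 1 < 6 — winning move (to 1).
That gives 3 winning moves.

3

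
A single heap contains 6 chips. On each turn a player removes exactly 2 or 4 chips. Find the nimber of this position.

0

Build the Grundy sequence with g(k) = mex{g(k−s) : s ∈ {2, 4}, s ≤ k}:
g(0) = mex{} = 0
g(1) = mex{} = 0
g(2) = mex{0} = 1
g(3) = mex{0} = 1
g(4) = mex{0,1} = 2
g(5) = mex{0,1} = 2
g(6) = mex{1,2} = 0
So g(6) = 0.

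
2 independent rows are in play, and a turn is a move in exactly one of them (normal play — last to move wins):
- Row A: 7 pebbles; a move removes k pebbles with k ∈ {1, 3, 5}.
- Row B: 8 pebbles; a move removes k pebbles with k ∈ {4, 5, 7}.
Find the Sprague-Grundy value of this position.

3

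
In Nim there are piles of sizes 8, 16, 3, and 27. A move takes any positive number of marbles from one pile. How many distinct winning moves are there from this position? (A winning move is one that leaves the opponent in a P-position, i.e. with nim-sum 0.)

In binary:
  01000  (8)
  10000  (16)
  00011  (3)
  11011  (27)
  -----
  00000  (0)
The nim-sum is already 0, so every move leaves a nonzero nim-sum — there are no winning moves.

0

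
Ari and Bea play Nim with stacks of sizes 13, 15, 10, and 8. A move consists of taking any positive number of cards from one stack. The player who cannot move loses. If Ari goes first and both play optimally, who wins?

Bea wins

Write each in binary and XOR column by column:
  1101  (13)
  1111  (15)
  1010  (10)
  1000  (8)
  ----
  0000  (0)
The nim-sum is 0, so this is a P-position: the player to move is in a losing position under optimal play; Ari is about to move from it and so loses — Bea wins.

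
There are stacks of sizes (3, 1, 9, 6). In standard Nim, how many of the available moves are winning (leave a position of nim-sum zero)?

1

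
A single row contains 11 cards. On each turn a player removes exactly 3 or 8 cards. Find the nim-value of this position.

0

Build the Grundy sequence with g(k) = mex{g(k−s) : s ∈ {3, 8}, s ≤ k}:
g(0) = mex{} = 0
g(1) = mex{} = 0
g(2) = mex{} = 0
g(3) = mex{0} = 1
g(4) = mex{0} = 1
g(5) = mex{0} = 1
g(6) = mex{1} = 0
g(7) = mex{1} = 0
g(8) = mex{0,1} = 2
g(9) = mex{0} = 1
g(10) = mex{0} = 1
g(11) = mex{1,2} = 0
So g(11) = 0.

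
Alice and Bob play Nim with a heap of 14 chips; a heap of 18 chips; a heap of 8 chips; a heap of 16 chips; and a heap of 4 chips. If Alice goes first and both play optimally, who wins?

Bob wins

Nim-sum: 14 ⊕ 18 ⊕ 8 ⊕ 16 ⊕ 4 = 0.
The nim-sum is 0, so this is a P-position: the player to move is in a losing position under optimal play; Alice is about to move from it and so loses — Bob wins.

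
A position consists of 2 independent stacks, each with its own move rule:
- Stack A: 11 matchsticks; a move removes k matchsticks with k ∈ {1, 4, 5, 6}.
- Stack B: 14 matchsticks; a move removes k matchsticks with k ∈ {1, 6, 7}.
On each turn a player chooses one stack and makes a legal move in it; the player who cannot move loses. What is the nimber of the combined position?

0

Grundy values for stack A (subtraction set {1, 4, 5, 6}):
g(0) = mex{} = 0
g(1) = mex{0} = 1
g(2) = mex{1} = 0
g(3) = mex{0} = 1
g(4) = mex{0,1} = 2
g(5) = mex{0,1,2} = 3
g(6) = mex{0,1,3} = 2
g(7) = mex{0,1,2} = 3
g(8) = mex{0,1,2,3} = 4
g(9) = mex{1,2,3,4} = 0
g(10) = mex{0,2,3} = 1
g(11) = mex{1,2,3} = 0
So g(11) = 0.
For stack B, compute g(0), g(1), … with moves {1, 6, 7}:
k:     0  1  2  3  4  5  6  7  8  9 10 11 12 13 14
g(k):  0  1  0  1  0  1  2  3  2  3  2  3  0  1  0
So g(14) = 0.
The value of a disjunctive sum is the nim-sum of the parts.
Combined value = 0 ⊕ 0 = 0.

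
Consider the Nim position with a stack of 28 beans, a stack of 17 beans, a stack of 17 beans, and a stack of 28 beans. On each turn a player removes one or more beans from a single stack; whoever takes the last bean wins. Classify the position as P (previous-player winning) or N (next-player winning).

P-position

In binary:
  11100  (28)
  10001  (17)
  10001  (17)
  11100  (28)
  -----
  00000  (0)
The nim-sum is 0, so this is a P-position: the player to move is in a losing position under optimal play.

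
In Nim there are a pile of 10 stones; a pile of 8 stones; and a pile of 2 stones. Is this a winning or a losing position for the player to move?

Compute the nim-sum pairwise:
10 ⊕ 8 = 2
2 ⊕ 2 = 0
The nim-sum is 0, so this is a P-position: the player to move is in a losing position under optimal play.

Losing position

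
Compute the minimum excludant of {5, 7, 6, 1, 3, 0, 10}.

2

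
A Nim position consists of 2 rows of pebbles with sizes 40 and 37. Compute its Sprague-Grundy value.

13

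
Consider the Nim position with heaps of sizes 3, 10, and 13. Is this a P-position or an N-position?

N-position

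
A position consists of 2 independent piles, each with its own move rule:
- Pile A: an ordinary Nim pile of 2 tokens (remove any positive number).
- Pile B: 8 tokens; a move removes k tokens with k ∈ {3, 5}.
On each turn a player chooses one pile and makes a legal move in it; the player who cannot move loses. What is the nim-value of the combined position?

Pile A is a plain Nim pile of size 2, so its Grundy value is 2.
Grundy values for pile B (subtraction set {3, 5}):
k:     0  1  2  3  4  5  6  7  8
g(k):  0  0  0  1  1  1  2  2  0
So g(8) = 0.
The value of a disjunctive sum is the nim-sum of the parts.
Combined value = 2 ⊕ 0 = 2.

2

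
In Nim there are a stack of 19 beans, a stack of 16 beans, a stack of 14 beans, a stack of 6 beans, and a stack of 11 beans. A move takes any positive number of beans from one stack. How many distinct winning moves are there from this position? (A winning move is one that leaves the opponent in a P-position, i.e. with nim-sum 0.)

Nim-sum: 19 ^ 16 ^ 14 ^ 6 ^ 11 = 0.
The nim-sum is already 0, so every move leaves a nonzero nim-sum — there are no winning moves.

0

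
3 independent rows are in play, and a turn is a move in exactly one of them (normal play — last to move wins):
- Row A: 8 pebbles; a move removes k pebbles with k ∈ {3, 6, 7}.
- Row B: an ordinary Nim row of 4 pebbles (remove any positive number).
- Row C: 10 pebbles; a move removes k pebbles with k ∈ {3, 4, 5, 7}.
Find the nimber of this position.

6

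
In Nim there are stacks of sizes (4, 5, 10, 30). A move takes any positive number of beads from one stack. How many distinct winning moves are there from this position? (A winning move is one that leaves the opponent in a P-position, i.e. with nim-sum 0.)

1

In binary:
  00100  (4)
  00101  (5)
  01010  (10)
  11110  (30)
  -----
  10101  (21)
The overall nim-sum is X = 21. A stack of size p has a winning move iff p XOR X < p (reduce it to p XOR X).
  4: 4 XOR 21 = 17 ≥ 4 — no move.
  5: 5 XOR 21 = 16 ≥ 5 — no move.
  10: 10 XOR 21 = 31 ≥ 10 — no move.
  30: 30 XOR 21 = 11 < 30 — winning move (to 11).
That gives 1 winning move.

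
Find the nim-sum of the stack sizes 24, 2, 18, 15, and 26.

Bitwise XOR of the heap sizes:
  11000  (24)
  00010  (2)
  10010  (18)
  01111  (15)
  11010  (26)
  -----
  11101  (29)

29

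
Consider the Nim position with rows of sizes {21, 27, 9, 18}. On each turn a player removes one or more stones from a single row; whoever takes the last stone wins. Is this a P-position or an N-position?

Nim-sum: 21 XOR 27 XOR 9 XOR 18 = 21.
The nim-sum is 21 ≠ 0, so this is an N-position: the player to move can win.

N-position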